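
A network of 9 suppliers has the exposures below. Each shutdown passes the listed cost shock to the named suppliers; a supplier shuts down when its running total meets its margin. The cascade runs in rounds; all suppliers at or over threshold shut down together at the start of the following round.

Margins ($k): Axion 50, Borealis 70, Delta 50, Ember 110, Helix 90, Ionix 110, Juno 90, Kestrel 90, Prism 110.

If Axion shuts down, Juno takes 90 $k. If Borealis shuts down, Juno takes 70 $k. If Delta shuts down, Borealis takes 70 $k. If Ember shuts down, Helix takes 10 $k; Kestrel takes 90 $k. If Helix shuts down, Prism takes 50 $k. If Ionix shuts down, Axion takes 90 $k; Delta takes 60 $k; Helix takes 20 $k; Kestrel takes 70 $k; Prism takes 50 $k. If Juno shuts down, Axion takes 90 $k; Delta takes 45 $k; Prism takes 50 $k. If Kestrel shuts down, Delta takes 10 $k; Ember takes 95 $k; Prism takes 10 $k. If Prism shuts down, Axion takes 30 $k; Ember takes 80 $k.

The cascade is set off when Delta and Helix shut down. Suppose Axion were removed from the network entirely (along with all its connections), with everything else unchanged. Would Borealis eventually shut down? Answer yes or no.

With Axion removed:
Round 1 — Delta, Helix shut down (initial).
  Borealis: +70 → 70 ≥ 70
  Prism: +50 → 50 < 110
Round 2 — Borealis shuts down.
  Juno: +70 → 70 < 90
No further shutdowns.

yes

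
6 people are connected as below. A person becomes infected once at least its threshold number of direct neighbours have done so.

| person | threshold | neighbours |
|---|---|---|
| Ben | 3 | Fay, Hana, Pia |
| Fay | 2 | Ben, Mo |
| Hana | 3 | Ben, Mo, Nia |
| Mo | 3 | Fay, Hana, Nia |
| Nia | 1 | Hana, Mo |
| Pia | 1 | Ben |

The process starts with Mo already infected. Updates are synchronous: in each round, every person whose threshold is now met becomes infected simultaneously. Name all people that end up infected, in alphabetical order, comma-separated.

Round 1 — Mo becomes infected (initial).
Round 2 — checking thresholds:
  Fay: 1 of 2 neighbours < 2, below threshold.
  Hana: 1 of 3 neighbours < 3, below threshold.
  Nia: 1 of 2 neighbours ≥ 1, becomes infected.
Round 3 — no new infections; cascade stops.

Mo, Nia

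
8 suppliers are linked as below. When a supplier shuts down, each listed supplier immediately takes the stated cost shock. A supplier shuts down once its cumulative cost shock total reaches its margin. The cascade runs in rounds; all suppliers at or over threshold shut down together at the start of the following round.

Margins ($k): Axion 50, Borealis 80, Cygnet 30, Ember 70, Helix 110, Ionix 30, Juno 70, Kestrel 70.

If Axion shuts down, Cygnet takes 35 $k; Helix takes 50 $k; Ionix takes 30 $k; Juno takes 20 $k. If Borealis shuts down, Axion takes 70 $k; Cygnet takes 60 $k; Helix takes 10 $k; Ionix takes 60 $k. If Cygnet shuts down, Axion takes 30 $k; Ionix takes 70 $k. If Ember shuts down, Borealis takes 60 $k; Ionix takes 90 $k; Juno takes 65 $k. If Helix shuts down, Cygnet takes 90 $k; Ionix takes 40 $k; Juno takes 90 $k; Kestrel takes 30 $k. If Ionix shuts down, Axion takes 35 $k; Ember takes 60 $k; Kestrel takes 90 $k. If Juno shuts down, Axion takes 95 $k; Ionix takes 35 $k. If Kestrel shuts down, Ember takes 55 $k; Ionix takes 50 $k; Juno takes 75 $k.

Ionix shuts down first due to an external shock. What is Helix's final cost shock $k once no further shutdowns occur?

50

Round 1 — Ionix shuts down (initial).
  Axion: +35 → 35 < 50
  Ember: +60 → 60 < 70
  Kestrel: +90 → 90 ≥ 70
Round 2 — Kestrel shuts down.
  Ember: +55 → 115 ≥ 70
  Juno: +75 → 75 ≥ 70
Round 3 — Ember, Juno shut down.
  Axion: +95 → 130 ≥ 50
  Borealis: +60 → 60 < 80
Round 4 — Axion shuts down.
  Cygnet: +35 → 35 ≥ 30
  Helix: +50 → 50 < 110
Round 5 — Cygnet shuts down.
No further shutdowns.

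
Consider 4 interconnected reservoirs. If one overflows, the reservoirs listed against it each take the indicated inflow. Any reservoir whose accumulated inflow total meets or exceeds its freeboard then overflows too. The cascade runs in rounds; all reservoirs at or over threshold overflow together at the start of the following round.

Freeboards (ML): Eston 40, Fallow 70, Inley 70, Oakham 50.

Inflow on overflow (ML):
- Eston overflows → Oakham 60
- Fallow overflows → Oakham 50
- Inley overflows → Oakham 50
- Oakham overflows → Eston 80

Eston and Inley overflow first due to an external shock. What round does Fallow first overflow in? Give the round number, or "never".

never

Round 1 — Eston, Inley overflow (initial).
  Oakham: +60+50 → 110 ≥ 50
Round 2 — Oakham overflows.
No further overflows.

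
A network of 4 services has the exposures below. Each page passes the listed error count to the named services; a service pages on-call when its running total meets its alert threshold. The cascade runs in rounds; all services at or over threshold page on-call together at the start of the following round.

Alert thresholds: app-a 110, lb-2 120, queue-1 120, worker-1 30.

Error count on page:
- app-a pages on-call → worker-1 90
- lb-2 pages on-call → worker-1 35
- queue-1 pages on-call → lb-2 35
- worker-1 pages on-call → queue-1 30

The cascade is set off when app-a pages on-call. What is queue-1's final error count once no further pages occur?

Round 1 — app-a pages on-call (initial).
  worker-1: +90 → 90 ≥ 30
Round 2 — worker-1 pages on-call.
  queue-1: +30 → 30 < 120
No further pages.

30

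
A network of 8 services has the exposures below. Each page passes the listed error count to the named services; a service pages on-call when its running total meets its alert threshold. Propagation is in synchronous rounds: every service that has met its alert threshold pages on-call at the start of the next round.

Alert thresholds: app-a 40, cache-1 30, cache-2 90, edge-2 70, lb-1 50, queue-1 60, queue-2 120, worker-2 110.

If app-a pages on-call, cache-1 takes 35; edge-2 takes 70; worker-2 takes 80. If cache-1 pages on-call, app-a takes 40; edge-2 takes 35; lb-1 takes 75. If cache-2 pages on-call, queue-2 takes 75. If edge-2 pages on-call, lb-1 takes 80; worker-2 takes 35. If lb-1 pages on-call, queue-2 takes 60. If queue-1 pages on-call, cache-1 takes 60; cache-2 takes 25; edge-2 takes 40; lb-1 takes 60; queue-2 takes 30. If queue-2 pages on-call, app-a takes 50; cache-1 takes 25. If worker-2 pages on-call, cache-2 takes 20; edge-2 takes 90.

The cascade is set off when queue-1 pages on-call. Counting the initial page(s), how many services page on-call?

6

Round 1 — queue-1 pages on-call (initial).
  cache-1: +60 → 60 ≥ 30
  cache-2: +25 → 25 < 90
  edge-2: +40 → 40 < 70
  lb-1: +60 → 60 ≥ 50
  queue-2: +30 → 30 < 120
Round 2 — cache-1, lb-1 page on-call.
  app-a: +40 → 40 ≥ 40
  edge-2: +35 → 75 ≥ 70
  queue-2: +60 → 90 < 120
Round 3 — app-a, edge-2 page on-call.
  worker-2: +80+35 → 115 ≥ 110
Round 4 — worker-2 pages on-call.
  cache-2: +20 → 45 < 90
No further pages.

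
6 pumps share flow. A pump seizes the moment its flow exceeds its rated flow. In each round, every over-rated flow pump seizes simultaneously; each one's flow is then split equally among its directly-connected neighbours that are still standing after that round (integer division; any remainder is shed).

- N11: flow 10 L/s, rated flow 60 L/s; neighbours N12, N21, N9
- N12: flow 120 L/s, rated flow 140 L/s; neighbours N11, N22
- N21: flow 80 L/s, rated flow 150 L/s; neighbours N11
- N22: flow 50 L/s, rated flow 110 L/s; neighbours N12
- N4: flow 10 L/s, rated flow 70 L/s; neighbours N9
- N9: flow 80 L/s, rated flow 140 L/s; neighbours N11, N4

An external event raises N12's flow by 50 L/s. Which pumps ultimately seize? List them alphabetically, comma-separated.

N11, N12, N22

Round 1 — N12 at 170 > 140. N12 seizes.
  N12 sheds 170 L/s to N11, N22: 85 each.
    N11: 10+85 = 95 > 60
    N22: 50+85 = 135 > 110
Round 2 — N11, N22 seize.
  N11 sheds 95 L/s to N21, N9: 47 each (1 lost).
    N21: 80+47 = 127 ≤ 150
    N9: 80+47 = 127 ≤ 140
  N22 sheds 135 L/s: no online neighbours, lost.
No further seizures.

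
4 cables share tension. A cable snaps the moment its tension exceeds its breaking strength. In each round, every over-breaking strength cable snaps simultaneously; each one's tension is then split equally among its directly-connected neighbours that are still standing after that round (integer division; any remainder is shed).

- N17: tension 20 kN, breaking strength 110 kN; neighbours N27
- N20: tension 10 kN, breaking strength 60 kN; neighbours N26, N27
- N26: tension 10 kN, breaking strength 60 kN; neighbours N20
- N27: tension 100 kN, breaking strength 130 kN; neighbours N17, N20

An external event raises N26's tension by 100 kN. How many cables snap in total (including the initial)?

Round 1 — N26 at 110 > 60. N26 snaps.
  N26 sheds 110 kN to N20: 110 each.
    N20: 10+110 = 120 > 60
Round 2 — N20 snaps.
  N20 sheds 120 kN to N27: 120 each.
    N27: 100+120 = 220 > 130
Round 3 — N27 snaps.
  N27 sheds 220 kN to N17: 220 each.
    N17: 20+220 = 240 > 110
Round 4 — N17 snaps.
  N17 sheds 240 kN: no online neighbours, lost.
No further breaks.

4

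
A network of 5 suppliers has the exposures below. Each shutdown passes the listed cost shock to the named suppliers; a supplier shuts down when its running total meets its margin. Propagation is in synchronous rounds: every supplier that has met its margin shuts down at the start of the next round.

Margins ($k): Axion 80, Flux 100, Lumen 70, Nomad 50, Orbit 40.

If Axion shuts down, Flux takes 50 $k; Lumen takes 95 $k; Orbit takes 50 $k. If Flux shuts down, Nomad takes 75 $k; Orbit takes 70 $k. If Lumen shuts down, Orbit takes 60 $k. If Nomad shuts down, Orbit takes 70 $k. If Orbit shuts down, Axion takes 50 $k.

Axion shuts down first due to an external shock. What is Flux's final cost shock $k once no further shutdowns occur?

Round 1 — Axion shuts down (initial).
  Flux: +50 → 50 < 100
  Lumen: +95 → 95 ≥ 70
  Orbit: +50 → 50 ≥ 40
Round 2 — Lumen, Orbit shut down.
No further shutdowns.

50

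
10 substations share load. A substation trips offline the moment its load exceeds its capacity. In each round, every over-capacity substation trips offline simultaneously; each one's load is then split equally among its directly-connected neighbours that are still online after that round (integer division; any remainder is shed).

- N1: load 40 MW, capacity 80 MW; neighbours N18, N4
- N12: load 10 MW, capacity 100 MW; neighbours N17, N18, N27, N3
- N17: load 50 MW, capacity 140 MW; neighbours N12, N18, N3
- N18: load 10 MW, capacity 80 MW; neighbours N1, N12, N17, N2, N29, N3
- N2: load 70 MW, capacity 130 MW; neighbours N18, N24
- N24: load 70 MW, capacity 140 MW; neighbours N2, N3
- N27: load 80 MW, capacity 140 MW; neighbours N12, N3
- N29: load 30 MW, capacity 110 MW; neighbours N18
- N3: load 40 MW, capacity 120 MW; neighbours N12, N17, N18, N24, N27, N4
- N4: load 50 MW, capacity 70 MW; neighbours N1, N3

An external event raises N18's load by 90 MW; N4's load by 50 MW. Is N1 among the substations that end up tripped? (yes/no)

yes

Round 1 — N18 at 100 > 80; N4 at 100 > 70. N18, N4 trip offline.
  N18 sheds 100 MW to N1, N12, N17, N2, N29, N3: 16 each (4 lost).
    N1: 40+16 = 56 ≤ 80
    N12: 10+16 = 26 ≤ 100
    N17: 50+16 = 66 ≤ 140
    N2: 70+16 = 86 ≤ 130
    N29: 30+16 = 46 ≤ 110
    N3: 40+16 = 56 ≤ 120
  N4 sheds 100 MW to N1, N3: 50 each.
    N1: 56+50 = 106 > 80
    N3: 56+50 = 106 ≤ 120
Round 2 — N1 trips offline.
  N1 sheds 106 MW: no online neighbours, lost.
No further trips.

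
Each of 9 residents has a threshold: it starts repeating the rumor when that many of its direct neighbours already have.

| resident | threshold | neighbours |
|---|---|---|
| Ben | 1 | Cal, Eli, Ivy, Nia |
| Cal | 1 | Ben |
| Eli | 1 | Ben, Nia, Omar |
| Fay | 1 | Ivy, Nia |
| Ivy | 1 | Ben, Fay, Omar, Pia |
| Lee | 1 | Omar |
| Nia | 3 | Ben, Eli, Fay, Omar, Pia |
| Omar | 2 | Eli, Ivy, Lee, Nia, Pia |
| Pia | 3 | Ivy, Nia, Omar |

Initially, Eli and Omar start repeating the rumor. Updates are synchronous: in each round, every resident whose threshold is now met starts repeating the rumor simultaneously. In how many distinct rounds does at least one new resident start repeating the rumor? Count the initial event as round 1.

4

Round 1 — Eli, Omar start repeating the rumor (initial).
Round 2 — checking thresholds:
  Ben: 1 of 4 neighbours ≥ 1, starts repeating the rumor.
  Ivy: 1 of 4 neighbours ≥ 1, starts repeating the rumor.
  Lee: 1 of 1 neighbours ≥ 1, starts repeating the rumor.
  Nia: 2 of 5 neighbours < 3, below threshold.
  Pia: 1 of 3 neighbours < 3, below threshold.
Round 3 — checking thresholds:
  Cal: 1 of 1 neighbours ≥ 1, starts repeating the rumor.
  Fay: 1 of 2 neighbours ≥ 1, starts repeating the rumor.
  Nia: 3 of 5 neighbours ≥ 3, starts repeating the rumor.
  Pia: 2 of 3 neighbours < 3, below threshold.
Round 4 — checking thresholds:
  Pia: 3 of 3 neighbours ≥ 3, starts repeating the rumor.
Round 5 — no new spreads; cascade stops.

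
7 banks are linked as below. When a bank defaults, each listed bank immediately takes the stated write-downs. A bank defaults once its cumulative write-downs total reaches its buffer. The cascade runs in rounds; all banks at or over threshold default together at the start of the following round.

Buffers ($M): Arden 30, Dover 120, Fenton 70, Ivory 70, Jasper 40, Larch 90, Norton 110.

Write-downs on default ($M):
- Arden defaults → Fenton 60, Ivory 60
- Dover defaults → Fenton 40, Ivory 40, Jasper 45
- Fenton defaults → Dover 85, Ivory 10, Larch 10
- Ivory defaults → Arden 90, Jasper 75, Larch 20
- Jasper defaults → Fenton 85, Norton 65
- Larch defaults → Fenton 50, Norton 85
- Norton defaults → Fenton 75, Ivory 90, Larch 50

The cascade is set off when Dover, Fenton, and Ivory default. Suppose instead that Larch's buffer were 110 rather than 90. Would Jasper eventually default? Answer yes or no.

yes

With Larch's buffer at 110:
Round 1 — Dover, Fenton, Ivory default (initial).
  Arden: +90 → 90 ≥ 30
  Jasper: +45+75 → 120 ≥ 40
  Larch: +10+20 → 30 < 110
Round 2 — Arden, Jasper default.
  Norton: +65 → 65 < 110
No further defaults.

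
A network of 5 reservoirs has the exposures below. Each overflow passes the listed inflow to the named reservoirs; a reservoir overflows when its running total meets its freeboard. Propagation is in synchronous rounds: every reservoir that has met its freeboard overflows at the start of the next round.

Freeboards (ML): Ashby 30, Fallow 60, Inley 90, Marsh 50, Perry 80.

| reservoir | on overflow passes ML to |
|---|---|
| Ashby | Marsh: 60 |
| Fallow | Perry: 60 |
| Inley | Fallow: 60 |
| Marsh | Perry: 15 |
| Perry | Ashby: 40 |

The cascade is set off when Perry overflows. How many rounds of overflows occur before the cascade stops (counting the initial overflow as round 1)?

Round 1 — Perry overflows (initial).
  Ashby: +40 → 40 ≥ 30
Round 2 — Ashby overflows.
  Marsh: +60 → 60 ≥ 50
Round 3 — Marsh overflows.
No further overflows.

3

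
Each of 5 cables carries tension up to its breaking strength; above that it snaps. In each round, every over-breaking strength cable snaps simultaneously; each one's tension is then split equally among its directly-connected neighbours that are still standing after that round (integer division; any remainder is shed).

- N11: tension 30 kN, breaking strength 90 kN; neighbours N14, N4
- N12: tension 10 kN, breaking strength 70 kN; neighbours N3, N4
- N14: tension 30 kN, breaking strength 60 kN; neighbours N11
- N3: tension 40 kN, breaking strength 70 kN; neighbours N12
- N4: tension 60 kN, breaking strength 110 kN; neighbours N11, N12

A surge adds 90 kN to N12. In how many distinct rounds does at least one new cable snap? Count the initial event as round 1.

Round 1 — N12 at 100 > 70. N12 snaps.
  N12 sheds 100 kN to N3, N4: 50 each.
    N3: 40+50 = 90 > 70
    N4: 60+50 = 110 ≤ 110
Round 2 — N3 snaps.
  N3 sheds 90 kN: no online neighbours, lost.
No further breaks.

2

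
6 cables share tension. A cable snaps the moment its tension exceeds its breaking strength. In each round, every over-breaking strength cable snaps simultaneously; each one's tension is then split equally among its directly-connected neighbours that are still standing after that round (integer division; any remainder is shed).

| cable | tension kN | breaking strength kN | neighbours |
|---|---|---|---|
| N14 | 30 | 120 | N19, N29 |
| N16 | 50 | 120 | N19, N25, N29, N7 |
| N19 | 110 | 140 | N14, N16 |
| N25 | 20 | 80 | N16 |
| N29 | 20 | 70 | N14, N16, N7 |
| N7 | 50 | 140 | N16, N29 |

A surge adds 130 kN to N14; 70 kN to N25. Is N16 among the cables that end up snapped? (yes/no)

Round 1 — N14 at 160 > 120; N25 at 90 > 80. N14, N25 snap.
  N14 sheds 160 kN to N19, N29: 80 each.
    N19: 110+80 = 190 > 140
    N29: 20+80 = 100 > 70
  N25 sheds 90 kN to N16: 90 each.
    N16: 50+90 = 140 > 120
Round 2 — N16, N19, N29 snap.
  N16 sheds 140 kN to N7: 140 each.
    N7: 50+140 = 190 > 140
  N19 sheds 190 kN: no online neighbours, lost.
  N29 sheds 100 kN to N7: 100 each.
    N7: 190+100 = 290 > 140
Round 3 — N7 snaps.
  N7 sheds 290 kN: no online neighbours, lost.
No further breaks.

yes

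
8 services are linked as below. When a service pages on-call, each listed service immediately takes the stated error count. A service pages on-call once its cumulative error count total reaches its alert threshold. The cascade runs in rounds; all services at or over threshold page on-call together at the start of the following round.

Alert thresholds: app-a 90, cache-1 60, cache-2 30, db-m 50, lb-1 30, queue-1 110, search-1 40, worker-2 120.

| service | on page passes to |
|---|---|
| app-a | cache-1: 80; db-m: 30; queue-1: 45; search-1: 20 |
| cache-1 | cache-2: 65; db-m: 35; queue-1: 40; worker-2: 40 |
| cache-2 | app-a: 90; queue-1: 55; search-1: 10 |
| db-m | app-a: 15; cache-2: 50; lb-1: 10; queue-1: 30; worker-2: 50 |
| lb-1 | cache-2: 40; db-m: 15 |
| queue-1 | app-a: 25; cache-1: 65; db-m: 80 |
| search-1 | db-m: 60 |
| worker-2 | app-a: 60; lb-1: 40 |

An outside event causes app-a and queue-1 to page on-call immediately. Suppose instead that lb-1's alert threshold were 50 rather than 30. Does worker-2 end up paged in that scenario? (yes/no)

With lb-1's alert threshold at 50:
Round 1 — app-a, queue-1 page on-call (initial).
  cache-1: +80+65 → 145 ≥ 60
  db-m: +30+80 → 110 ≥ 50
  search-1: +20 → 20 < 40
Round 2 — cache-1, db-m page on-call.
  cache-2: +65+50 → 115 ≥ 30
  lb-1: +10 → 10 < 50
  worker-2: +40+50 → 90 < 120
Round 3 — cache-2 pages on-call.
  search-1: +10 → 30 < 40
No further pages.

no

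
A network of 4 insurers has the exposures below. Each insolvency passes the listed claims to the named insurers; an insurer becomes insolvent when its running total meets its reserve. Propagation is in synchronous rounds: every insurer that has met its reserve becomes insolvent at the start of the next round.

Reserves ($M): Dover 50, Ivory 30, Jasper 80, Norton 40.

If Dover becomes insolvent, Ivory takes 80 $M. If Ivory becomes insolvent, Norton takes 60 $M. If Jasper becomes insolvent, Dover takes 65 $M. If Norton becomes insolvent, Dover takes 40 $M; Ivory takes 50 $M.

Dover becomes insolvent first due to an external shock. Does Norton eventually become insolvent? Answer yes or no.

yes

Round 1 — Dover becomes insolvent (initial).
  Ivory: +80 → 80 ≥ 30
Round 2 — Ivory becomes insolvent.
  Norton: +60 → 60 ≥ 40
Round 3 — Norton becomes insolvent.
No further insolvencies.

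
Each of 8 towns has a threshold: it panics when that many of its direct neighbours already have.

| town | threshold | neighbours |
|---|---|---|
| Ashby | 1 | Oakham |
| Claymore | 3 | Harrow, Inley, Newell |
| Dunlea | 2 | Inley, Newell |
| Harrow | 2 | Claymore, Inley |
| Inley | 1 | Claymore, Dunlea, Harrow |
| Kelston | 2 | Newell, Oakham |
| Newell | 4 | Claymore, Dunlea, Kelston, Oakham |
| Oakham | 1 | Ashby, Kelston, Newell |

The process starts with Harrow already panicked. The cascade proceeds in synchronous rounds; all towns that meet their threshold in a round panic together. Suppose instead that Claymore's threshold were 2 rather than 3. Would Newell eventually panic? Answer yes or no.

no

With Claymore's threshold at 2:
Round 1 — Harrow panics (initial).
Round 2 — checking thresholds:
  Claymore: 1 of 3 neighbours < 2, below threshold.
  Inley: 1 of 3 neighbours ≥ 1, panics.
Round 3 — checking thresholds:
  Claymore: 2 of 3 neighbours ≥ 2, panics.
  Dunlea: 1 of 2 neighbours < 2, below threshold.
Round 4 — no new panics; cascade stops.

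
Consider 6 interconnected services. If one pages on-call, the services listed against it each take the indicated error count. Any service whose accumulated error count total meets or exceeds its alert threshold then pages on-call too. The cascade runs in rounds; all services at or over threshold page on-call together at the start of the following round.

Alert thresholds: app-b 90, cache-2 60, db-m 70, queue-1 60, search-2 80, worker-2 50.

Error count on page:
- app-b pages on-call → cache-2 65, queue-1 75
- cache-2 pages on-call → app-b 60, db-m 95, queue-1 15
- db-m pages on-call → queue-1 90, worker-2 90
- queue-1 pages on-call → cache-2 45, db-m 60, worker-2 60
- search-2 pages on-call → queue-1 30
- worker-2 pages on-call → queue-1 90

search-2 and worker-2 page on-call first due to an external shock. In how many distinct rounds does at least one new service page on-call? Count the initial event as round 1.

2

Round 1 — search-2, worker-2 page on-call (initial).
  queue-1: +30+90 → 120 ≥ 60
Round 2 — queue-1 pages on-call.
  cache-2: +45 → 45 < 60
  db-m: +60 → 60 < 70
No further pages.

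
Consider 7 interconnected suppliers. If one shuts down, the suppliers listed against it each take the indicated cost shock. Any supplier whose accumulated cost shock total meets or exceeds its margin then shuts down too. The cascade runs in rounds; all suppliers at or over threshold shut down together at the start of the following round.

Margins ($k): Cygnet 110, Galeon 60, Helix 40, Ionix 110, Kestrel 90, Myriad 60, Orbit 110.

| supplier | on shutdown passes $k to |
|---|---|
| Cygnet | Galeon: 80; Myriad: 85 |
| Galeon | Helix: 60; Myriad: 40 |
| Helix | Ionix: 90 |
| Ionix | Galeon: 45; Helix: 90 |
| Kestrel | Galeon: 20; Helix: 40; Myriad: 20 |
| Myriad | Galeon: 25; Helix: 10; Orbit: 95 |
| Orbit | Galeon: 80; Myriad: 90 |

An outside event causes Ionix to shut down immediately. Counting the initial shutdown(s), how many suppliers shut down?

2

Round 1 — Ionix shuts down (initial).
  Galeon: +45 → 45 < 60
  Helix: +90 → 90 ≥ 40
Round 2 — Helix shuts down.
No further shutdowns.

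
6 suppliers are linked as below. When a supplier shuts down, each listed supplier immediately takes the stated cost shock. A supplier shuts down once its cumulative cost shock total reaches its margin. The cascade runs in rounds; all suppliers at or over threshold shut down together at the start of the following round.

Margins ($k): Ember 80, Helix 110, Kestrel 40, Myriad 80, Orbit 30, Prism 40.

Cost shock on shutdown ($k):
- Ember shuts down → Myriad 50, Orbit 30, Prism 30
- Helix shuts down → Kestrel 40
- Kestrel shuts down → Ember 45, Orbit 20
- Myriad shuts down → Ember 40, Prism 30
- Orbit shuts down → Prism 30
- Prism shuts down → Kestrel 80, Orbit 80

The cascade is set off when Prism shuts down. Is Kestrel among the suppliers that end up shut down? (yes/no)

yes

Round 1 — Prism shuts down (initial).
  Kestrel: +80 → 80 ≥ 40
  Orbit: +80 → 80 ≥ 30
Round 2 — Kestrel, Orbit shut down.
  Ember: +45 → 45 < 80
No further shutdowns.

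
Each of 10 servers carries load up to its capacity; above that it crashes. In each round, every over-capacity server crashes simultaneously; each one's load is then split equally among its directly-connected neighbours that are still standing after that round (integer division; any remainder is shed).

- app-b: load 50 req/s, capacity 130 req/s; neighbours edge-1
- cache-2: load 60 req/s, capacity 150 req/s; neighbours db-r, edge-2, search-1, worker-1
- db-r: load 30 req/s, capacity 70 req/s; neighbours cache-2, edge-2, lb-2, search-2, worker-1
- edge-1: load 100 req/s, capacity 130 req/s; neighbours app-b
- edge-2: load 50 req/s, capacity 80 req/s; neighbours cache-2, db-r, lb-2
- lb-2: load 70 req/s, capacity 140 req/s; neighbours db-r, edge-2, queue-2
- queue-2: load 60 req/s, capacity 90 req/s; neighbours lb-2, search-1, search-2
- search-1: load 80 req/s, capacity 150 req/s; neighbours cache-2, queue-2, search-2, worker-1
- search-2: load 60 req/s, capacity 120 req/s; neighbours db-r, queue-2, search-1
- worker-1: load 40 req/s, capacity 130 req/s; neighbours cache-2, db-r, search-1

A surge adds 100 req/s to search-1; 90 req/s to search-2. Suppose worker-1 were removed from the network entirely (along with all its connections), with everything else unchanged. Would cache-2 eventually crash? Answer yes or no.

With worker-1 removed:
Round 1 — search-1 at 180 > 150; search-2 at 150 > 120. search-1, search-2 crash.
  search-1 sheds 180 req/s to cache-2, queue-2: 90 each.
    cache-2: 60+90 = 150 ≤ 150
    queue-2: 60+90 = 150 > 90
  search-2 sheds 150 req/s to db-r, queue-2: 75 each.
    db-r: 30+75 = 105 > 70
    queue-2: 150+75 = 225 > 90
Round 2 — db-r, queue-2 crash.
  db-r sheds 105 req/s to cache-2, edge-2, lb-2: 35 each.
    cache-2: 150+35 = 185 > 150
    edge-2: 50+35 = 85 > 80
    lb-2: 70+35 = 105 ≤ 140
  queue-2 sheds 225 req/s to lb-2: 225 each.
    lb-2: 105+225 = 330 > 140
Round 3 — cache-2, edge-2, lb-2 crash.
  cache-2 sheds 185 req/s: no online neighbours, lost.
  edge-2 sheds 85 req/s: no online neighbours, lost.
  lb-2 sheds 330 req/s: no online neighbours, lost.
No further crashes.

yes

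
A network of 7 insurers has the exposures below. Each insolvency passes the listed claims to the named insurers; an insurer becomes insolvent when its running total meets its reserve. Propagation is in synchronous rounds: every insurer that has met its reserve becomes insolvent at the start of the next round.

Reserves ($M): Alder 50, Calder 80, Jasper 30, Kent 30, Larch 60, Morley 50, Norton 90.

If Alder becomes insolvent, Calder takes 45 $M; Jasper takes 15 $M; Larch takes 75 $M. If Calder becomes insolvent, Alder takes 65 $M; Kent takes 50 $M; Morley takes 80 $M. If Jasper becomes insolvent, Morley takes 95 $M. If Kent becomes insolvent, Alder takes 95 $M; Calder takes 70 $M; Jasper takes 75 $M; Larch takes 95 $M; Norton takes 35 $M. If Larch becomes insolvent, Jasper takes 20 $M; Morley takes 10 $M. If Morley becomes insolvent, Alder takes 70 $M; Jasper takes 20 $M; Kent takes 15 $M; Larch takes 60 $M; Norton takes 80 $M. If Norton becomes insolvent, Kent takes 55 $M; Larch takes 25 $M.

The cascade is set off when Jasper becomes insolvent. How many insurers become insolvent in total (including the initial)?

4

Round 1 — Jasper becomes insolvent (initial).
  Morley: +95 → 95 ≥ 50
Round 2 — Morley becomes insolvent.
  Alder: +70 → 70 ≥ 50
  Kent: +15 → 15 < 30
  Larch: +60 → 60 ≥ 60
  Norton: +80 → 80 < 90
Round 3 — Alder, Larch become insolvent.
  Calder: +45 → 45 < 80
No further insolvencies.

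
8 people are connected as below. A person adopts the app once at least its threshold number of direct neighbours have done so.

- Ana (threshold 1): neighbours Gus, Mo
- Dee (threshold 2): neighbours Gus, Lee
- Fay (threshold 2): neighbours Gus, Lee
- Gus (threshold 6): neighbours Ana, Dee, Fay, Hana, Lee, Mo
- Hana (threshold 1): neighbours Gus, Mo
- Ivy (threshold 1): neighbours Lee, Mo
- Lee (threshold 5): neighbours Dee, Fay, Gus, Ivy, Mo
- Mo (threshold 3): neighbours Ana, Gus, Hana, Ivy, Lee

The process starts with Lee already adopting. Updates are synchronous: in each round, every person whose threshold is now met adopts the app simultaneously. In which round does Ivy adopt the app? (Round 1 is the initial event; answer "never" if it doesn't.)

2

Round 1 — Lee adopts the app (initial).
Round 2 — checking thresholds:
  Dee: 1 of 2 neighbours < 2, below threshold.
  Fay: 1 of 2 neighbours < 2, below threshold.
  Gus: 1 of 6 neighbours < 6, below threshold.
  Ivy: 1 of 2 neighbours ≥ 1, adopts the app.
  Mo: 1 of 5 neighbours < 3, below threshold.
Round 3 — no new adoptions; cascade stops.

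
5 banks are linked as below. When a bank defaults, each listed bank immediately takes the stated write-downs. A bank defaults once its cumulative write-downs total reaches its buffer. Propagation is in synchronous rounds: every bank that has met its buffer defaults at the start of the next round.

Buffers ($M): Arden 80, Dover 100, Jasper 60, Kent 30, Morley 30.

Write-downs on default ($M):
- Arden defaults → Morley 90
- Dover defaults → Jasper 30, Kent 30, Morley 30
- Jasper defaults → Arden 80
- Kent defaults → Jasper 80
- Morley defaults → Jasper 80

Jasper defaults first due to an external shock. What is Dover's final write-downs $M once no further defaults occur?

Round 1 — Jasper defaults (initial).
  Arden: +80 → 80 ≥ 80
Round 2 — Arden defaults.
  Morley: +90 → 90 ≥ 30
Round 3 — Morley defaults.
No further defaults.

0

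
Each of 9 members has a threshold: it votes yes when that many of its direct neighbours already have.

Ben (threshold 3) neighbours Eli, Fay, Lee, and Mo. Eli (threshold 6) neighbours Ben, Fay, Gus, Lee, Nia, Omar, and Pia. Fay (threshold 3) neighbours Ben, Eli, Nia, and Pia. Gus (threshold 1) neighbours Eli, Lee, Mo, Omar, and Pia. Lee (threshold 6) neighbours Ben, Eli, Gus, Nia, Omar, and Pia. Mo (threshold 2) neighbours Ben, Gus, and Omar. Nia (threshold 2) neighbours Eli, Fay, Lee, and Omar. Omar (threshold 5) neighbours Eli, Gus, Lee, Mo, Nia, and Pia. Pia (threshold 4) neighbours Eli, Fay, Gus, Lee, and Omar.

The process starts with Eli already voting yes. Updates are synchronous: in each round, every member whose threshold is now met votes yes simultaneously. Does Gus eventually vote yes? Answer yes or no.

Round 1 — Eli votes yes (initial).
Round 2 — checking thresholds:
  Ben: 1 of 4 neighbours < 3, holds.
  Fay: 1 of 4 neighbours < 3, holds.
  Gus: 1 of 5 neighbours ≥ 1, votes yes.
  Lee: 1 of 6 neighbours < 6, holds.
  Nia: 1 of 4 neighbours < 2, holds.
  Omar: 1 of 6 neighbours < 5, holds.
  Pia: 1 of 5 neighbours < 4, holds.
Round 3 — no new yes votes; cascade stops.

yes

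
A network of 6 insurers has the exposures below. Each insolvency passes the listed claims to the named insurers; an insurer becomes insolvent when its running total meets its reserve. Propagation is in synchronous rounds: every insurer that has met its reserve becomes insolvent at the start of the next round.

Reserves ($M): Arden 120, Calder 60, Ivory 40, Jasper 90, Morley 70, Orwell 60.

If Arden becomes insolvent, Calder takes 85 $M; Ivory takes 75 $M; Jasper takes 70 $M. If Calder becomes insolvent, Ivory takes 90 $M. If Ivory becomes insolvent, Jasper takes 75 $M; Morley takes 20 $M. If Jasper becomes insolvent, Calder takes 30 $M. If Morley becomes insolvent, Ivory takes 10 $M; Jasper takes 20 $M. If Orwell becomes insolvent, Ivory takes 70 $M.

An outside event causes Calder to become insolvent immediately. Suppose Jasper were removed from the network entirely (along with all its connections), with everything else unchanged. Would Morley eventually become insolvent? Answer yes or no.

With Jasper removed:
Round 1 — Calder becomes insolvent (initial).
  Ivory: +90 → 90 ≥ 40
Round 2 — Ivory becomes insolvent.
  Morley: +20 → 20 < 70
No further insolvencies.

no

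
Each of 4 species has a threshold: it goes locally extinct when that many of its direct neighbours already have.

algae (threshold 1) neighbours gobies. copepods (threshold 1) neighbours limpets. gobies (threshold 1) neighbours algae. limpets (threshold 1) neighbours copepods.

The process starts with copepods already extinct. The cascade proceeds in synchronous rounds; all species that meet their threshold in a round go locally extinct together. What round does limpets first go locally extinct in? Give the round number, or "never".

Round 1 — copepods goes locally extinct (initial).
Round 2 — checking thresholds:
  limpets: 1 of 1 neighbours ≥ 1, goes locally extinct.
Round 3 — no new extinctions; cascade stops.

2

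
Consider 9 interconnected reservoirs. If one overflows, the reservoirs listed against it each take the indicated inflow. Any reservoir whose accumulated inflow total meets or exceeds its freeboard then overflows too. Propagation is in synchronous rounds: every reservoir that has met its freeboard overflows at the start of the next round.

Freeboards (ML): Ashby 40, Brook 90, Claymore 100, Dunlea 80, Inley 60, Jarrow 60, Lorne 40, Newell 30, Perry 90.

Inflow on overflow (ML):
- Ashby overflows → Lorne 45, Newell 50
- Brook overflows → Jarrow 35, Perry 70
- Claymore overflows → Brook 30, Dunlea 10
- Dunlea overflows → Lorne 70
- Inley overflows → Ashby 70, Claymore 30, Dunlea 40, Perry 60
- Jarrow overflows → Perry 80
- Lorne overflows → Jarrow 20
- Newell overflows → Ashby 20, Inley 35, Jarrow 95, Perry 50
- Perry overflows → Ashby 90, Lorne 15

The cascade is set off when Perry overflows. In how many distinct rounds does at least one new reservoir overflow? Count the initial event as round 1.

Round 1 — Perry overflows (initial).
  Ashby: +90 → 90 ≥ 40
  Lorne: +15 → 15 < 40
Round 2 — Ashby overflows.
  Lorne: +45 → 60 ≥ 40
  Newell: +50 → 50 ≥ 30
Round 3 — Lorne, Newell overflow.
  Inley: +35 → 35 < 60
  Jarrow: +20+95 → 115 ≥ 60
Round 4 — Jarrow overflows.
No further overflows.

4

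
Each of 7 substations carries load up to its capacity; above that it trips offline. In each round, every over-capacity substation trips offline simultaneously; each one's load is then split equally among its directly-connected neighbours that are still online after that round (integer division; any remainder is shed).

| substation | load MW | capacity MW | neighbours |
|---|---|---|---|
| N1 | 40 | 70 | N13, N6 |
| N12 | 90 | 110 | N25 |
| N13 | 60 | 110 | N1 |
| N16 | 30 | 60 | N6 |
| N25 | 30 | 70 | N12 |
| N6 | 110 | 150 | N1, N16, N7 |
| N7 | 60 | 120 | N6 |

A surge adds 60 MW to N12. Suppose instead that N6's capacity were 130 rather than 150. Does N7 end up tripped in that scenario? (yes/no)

no

With N6's capacity at 130:
Round 1 — N12 at 150 > 110. N12 trips offline.
  N12 sheds 150 MW to N25: 150 each.
    N25: 30+150 = 180 > 70
Round 2 — N25 trips offline.
  N25 sheds 180 MW: no online neighbours, lost.
No further trips.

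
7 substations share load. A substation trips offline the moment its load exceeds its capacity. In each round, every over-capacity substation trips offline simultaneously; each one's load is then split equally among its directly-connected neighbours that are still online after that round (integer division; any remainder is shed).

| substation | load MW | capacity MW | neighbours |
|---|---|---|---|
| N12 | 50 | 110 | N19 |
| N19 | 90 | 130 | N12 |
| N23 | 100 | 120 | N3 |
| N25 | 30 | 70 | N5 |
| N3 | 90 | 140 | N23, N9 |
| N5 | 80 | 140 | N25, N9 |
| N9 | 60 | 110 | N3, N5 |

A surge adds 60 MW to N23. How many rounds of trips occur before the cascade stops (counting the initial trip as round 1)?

5

Round 1 — N23 at 160 > 120. N23 trips offline.
  N23 sheds 160 MW to N3: 160 each.
    N3: 90+160 = 250 > 140
Round 2 — N3 trips offline.
  N3 sheds 250 MW to N9: 250 each.
    N9: 60+250 = 310 > 110
Round 3 — N9 trips offline.
  N9 sheds 310 MW to N5: 310 each.
    N5: 80+310 = 390 > 140
Round 4 — N5 trips offline.
  N5 sheds 390 MW to N25: 390 each.
    N25: 30+390 = 420 > 70
Round 5 — N25 trips offline.
  N25 sheds 420 MW: no online neighbours, lost.
No further trips.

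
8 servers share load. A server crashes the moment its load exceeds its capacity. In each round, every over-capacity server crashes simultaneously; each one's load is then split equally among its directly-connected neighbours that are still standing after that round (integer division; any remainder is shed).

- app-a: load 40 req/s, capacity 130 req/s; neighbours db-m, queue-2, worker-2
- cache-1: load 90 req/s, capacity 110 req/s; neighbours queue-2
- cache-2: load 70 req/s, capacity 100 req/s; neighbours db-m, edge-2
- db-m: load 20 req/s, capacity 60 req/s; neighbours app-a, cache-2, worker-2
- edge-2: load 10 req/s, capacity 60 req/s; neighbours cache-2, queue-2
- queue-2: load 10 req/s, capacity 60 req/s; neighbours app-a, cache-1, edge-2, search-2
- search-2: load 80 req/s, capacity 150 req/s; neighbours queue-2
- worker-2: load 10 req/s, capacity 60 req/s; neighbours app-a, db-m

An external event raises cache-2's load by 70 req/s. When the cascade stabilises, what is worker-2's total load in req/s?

Round 1 — cache-2 at 140 > 100. cache-2 crashes.
  cache-2 sheds 140 req/s to db-m, edge-2: 70 each.
    db-m: 20+70 = 90 > 60
    edge-2: 10+70 = 80 > 60
Round 2 — db-m, edge-2 crash.
  db-m sheds 90 req/s to app-a, worker-2: 45 each.
    app-a: 40+45 = 85 ≤ 130
    worker-2: 10+45 = 55 ≤ 60
  edge-2 sheds 80 req/s to queue-2: 80 each.
    queue-2: 10+80 = 90 > 60
Round 3 — queue-2 crashes.
  queue-2 sheds 90 req/s to app-a, cache-1, search-2: 30 each.
    app-a: 85+30 = 115 ≤ 130
    cache-1: 90+30 = 120 > 110
    search-2: 80+30 = 110 ≤ 150
Round 4 — cache-1 crashes.
  cache-1 sheds 120 req/s: no online neighbours, lost.
No further crashes.

55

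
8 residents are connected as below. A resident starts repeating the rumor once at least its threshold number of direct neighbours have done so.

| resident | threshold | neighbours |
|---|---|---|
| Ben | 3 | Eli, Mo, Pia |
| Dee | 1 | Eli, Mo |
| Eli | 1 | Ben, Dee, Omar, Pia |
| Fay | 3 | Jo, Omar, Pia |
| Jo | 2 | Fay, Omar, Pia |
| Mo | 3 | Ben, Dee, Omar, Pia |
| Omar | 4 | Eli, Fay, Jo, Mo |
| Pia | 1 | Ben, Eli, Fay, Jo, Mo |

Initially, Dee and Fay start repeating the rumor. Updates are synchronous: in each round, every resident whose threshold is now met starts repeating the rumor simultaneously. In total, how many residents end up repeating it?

Round 1 — Dee, Fay start repeating the rumor (initial).
Round 2 — checking thresholds:
  Eli: 1 of 4 neighbours ≥ 1, starts repeating the rumor.
  Jo: 1 of 3 neighbours < 2, not yet.
  Mo: 1 of 4 neighbours < 3, not yet.
  Omar: 1 of 4 neighbours < 4, not yet.
  Pia: 1 of 5 neighbours ≥ 1, starts repeating the rumor.
Round 3 — checking thresholds:
  Ben: 2 of 3 neighbours < 3, not yet.
  Jo: 2 of 3 neighbours ≥ 2, starts repeating the rumor.
  Mo: 2 of 4 neighbours < 3, not yet.
  Omar: 2 of 4 neighbours < 4, not yet.
Round 4 — no new spreads; cascade stops.

5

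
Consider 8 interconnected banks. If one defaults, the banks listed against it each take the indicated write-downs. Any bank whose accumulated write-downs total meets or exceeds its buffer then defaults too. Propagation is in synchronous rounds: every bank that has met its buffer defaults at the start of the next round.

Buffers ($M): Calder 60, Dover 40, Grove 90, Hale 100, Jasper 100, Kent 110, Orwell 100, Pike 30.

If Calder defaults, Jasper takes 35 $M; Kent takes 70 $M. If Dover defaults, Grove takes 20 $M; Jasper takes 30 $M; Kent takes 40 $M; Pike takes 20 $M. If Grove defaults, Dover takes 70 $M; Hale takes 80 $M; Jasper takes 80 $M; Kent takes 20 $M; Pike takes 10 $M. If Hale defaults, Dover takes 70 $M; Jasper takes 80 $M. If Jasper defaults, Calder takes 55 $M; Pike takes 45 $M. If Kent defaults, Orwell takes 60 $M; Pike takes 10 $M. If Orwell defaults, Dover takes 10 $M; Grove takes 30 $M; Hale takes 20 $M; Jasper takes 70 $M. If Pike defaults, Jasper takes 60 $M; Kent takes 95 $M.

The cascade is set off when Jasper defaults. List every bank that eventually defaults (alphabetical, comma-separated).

Jasper, Pike

Round 1 — Jasper defaults (initial).
  Calder: +55 → 55 < 60
  Pike: +45 → 45 ≥ 30
Round 2 — Pike defaults.
  Kent: +95 → 95 < 110
No further defaults.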